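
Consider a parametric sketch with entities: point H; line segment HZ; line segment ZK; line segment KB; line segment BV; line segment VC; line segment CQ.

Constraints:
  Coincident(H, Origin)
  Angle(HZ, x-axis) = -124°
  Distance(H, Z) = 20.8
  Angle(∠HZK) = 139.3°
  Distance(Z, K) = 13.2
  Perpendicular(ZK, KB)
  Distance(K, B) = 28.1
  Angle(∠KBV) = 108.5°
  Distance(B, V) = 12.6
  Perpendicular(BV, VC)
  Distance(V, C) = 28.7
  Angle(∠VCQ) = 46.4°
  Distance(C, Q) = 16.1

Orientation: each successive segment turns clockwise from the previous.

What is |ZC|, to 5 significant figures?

9.2485

H is at the origin; HZ runs at -124.0° with length 20.8, so Z = (-11.631, -17.244). ∠HZK = 139.3° gives ZK at -164.70° from the x-axis; with |ZK| = 13.2, K = (-24.363, -20.727). ZK ⟂ KB, so KB runs at 105.30°; with |KB| = 28.1, B = (-31.778, 6.3770). ∠KBV = 108.5° gives BV at 33.800° from the x-axis; with |BV| = 12.6, V = (-21.308, 13.386). The perpendicularity gives VC at right angles to BV, so VC runs at -56.200°; with |VC| = 28.7, C = (-5.3421, -10.463). Then |ZC| = |C − Z| = 9.2485.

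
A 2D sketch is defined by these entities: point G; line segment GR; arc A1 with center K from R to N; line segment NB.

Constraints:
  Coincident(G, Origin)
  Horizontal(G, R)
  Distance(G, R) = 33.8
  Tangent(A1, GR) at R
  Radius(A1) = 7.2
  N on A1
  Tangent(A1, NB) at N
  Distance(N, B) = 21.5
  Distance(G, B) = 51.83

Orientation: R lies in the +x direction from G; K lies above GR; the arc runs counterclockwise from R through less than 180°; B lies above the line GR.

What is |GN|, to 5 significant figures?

41.394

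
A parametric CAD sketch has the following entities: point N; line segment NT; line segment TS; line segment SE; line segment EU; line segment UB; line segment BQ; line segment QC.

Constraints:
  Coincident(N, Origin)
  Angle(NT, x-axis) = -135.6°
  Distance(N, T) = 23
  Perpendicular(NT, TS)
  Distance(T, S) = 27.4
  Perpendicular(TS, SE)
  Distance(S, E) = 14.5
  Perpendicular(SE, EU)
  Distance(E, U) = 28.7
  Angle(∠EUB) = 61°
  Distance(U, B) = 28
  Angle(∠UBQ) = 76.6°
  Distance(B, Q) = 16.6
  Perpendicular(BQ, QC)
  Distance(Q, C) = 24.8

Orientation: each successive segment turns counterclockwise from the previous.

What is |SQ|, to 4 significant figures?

3.110

N is at the origin; NT runs at -135.6° with length 23.0, so T = (-16.43, -16.09). The perpendicularity gives TS at right angles to NT, so TS runs at -45.60°; with |TS| = 27.4, S = (2.738, -35.67). TS ⟂ SE, so SE runs at 44.40°; with |SE| = 14.5, E = (13.10, -25.52). SE ⟂ EU, so EU runs at 134.4°; with |EU| = 28.7, U = (-6.983, -5.018). ∠EUB = 61.0° gives UB at -106.6° from the x-axis; with |UB| = 28.0, B = (-14.98, -31.85). ∠UBQ = 76.6° gives BQ at -3.200° from the x-axis; with |BQ| = 16.6, Q = (1.592, -32.78). Then |SQ| = |Q − S| = 3.110.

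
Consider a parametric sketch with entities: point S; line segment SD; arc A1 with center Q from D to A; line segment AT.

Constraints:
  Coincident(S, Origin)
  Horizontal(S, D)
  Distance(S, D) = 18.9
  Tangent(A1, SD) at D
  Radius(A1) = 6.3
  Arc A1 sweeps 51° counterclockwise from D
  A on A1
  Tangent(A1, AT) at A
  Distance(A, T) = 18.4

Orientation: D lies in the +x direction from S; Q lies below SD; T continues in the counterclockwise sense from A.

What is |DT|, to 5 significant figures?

23.413

S is at the origin; SD is horizontal with |SD| = 18.9 and D on the +x side, so D = (18.900, 0.0000). A1 meets SD tangentially, so QD is at right angles to SD, so Q = D + (0, -6.3) = (18.900, -6.3000). On A1, D sits at bearing 90° from Q; a 51° counterclockwise sweep puts A at bearing 141°, so A = Q + 6.3·(cos 141°, sin 141°) = (14.004, -2.3353). Since A1 is tangent to AT there, QA ⟂ AT, so AT runs along (−sin 141°, cos 141°); with |AT| = 18.4, T = (2.4245, -16.635). Then |DT| = |T − D| = 23.413.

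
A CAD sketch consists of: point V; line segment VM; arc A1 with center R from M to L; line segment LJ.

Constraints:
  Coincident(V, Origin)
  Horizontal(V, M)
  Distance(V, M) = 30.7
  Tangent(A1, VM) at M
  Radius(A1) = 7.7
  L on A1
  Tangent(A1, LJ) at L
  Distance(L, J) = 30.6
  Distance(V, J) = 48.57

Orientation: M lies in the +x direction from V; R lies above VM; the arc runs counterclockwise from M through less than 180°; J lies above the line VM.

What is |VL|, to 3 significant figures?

39.3

Checks: |RL| = 7.700 ✓; ∠(RL, LJ) = 90.00° ✓; |LJ| = 30.60 ✓; |VJ| = 48.57 ✓.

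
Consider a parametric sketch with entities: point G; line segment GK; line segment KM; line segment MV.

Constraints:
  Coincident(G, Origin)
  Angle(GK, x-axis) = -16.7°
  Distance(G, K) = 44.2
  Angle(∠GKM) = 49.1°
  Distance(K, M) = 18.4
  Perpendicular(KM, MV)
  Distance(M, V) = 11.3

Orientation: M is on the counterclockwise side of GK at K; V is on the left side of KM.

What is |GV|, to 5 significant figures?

24.492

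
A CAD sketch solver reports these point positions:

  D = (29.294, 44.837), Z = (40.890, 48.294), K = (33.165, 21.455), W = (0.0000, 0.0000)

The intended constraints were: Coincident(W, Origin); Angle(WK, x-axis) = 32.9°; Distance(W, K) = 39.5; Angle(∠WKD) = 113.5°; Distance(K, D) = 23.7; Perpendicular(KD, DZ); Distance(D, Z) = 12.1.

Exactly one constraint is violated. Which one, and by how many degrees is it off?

Perpendicular(KD, DZ) — off by 7.20°.

W = (0.00, 0.00) ✓; WK at 32.90° ✓; |WK| = 39.50 ✓; ∠WKD = 113.5° ✓; |KD| = 23.70 ✓; ∠(KD, DZ) = 82.80° ✗; |DZ| = 12.10 ✓.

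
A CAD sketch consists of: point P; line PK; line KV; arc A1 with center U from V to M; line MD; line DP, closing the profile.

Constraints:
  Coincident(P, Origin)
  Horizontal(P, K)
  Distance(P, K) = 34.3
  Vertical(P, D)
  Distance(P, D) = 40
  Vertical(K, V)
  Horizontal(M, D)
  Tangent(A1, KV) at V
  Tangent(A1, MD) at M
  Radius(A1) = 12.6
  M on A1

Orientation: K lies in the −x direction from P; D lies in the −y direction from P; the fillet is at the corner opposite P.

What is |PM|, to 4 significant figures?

45.51

The virtual corner opposite P is at (-34.30, -40.00). The tangent condition forces UV to be normal to KV and since A1 is tangent to MD there, UM ⟂ MD, with radius 12.6, so the center U sits 12.6 in from both sides at U = (-21.70, -27.40). That places the tangent points at V = (-34.30, -27.40) on KV and M = (-21.70, -40.00) on MD. Then |PM| = |M − P| = 45.51.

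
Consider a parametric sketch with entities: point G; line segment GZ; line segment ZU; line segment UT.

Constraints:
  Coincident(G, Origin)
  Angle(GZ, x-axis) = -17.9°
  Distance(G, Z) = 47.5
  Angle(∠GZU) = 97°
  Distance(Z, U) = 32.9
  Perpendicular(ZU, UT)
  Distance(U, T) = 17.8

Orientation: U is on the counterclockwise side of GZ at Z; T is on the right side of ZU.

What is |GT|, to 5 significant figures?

75.596

G is at the origin; GZ runs at -17.9° with length 47.5, so Z = 47.5·(cos -17.9°, sin -17.9°) = (45.201, -14.599). ∠GZU = 97.0°, so ZU runs at -17.9° + (180° − 97.0°) = 65.100° from the x-axis; with |ZU| = 32.9, U = Z + 32.9·(cos 65.100°, sin 65.100°) = (59.053, 15.242). ZU is perpendicular to UT; with |UT| = 17.8 on the right of ZU, T = U + 17.8·(0.90704, -0.42104) = (75.198, 7.7479). Then |GT| = |T − G| = 75.596.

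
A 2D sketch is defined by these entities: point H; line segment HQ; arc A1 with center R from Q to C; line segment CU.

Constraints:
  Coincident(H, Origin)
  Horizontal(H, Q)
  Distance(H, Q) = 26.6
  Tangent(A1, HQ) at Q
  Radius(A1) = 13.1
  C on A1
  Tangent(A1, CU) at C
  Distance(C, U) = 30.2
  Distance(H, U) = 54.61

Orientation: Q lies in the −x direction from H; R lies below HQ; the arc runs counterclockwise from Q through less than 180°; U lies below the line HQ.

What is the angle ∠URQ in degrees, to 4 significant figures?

174.7°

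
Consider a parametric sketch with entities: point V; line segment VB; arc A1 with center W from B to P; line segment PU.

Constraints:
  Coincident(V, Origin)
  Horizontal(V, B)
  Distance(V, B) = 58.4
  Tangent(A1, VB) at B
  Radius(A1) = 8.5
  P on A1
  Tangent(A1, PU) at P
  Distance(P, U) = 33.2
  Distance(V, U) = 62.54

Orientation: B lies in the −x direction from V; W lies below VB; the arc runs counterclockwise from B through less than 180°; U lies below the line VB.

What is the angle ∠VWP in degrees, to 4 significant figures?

155.0°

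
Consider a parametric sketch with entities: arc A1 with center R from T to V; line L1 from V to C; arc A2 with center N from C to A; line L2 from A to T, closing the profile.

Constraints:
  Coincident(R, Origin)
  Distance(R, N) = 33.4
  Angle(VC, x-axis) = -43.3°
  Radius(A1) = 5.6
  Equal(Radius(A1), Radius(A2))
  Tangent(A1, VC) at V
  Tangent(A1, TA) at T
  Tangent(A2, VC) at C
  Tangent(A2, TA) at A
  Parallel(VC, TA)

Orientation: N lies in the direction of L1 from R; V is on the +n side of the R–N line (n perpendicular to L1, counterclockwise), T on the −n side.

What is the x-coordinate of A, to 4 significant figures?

20.47

The slot axis is L1's direction at -43.3°, so u = (cos -43.3°, sin -43.3°) = (0.7278, -0.6858) and n = (−sin -43.3°, cos -43.3°) = (0.6858, 0.7278). R is at the origin and N lies 33.4 along u from R, so N = 33.4·u = (24.31, -22.91). Tangency of A1 to both parallel lines with radius 5.6 puts V and T at R ± 5.6·n: V = (3.841, 4.076), T = (-3.841, -4.076). Equal radii place C and A the same way about N: C = N + 5.6·n = (28.15, -18.83), A = N − 5.6·n = (20.47, -26.98). So A.x = 20.47.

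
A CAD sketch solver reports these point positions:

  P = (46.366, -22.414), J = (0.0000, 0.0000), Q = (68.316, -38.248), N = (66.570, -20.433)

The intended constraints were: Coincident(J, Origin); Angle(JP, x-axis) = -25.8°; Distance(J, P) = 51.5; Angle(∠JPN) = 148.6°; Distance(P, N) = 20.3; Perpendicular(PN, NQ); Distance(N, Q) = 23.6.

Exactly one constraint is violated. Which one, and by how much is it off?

Distance(N, Q) = 23.6 — off by 5.70.

J = (0.00, 0.00) ✓; JP at -25.80° ✓; |JP| = 51.50 ✓; ∠JPN = 148.6° ✓; |PN| = 20.30 ✓; ∠(PN, NQ) = 90.00° ✓; |NQ| = 17.90 ✗.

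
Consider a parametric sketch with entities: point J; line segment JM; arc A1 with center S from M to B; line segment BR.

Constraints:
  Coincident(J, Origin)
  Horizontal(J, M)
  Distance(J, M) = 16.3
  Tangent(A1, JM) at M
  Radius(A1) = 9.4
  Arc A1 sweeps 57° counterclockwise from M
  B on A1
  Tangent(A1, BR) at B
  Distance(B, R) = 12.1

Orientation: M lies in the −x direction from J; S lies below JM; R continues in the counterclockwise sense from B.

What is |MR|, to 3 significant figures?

20.4

On A1, M sits at bearing 90° from S; a 57° counterclockwise sweep puts B at bearing 147°, so B = S + 9.4·(cos 147°, sin 147°) = (-24.2, -4.28). Tangency of A1 to BR means the radius SB is perpendicular to BR, so BR runs along (−sin 147°, cos 147°); with |BR| = 12.1, R = (-30.8, -14.4). Then |MR| = |R − M| = 20.4.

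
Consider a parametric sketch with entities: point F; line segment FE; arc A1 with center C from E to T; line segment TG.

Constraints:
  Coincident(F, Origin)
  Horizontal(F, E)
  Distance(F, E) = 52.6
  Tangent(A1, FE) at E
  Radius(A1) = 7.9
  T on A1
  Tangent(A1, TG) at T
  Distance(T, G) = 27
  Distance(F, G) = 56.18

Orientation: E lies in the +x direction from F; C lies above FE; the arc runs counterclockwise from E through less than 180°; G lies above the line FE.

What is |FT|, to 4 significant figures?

60.43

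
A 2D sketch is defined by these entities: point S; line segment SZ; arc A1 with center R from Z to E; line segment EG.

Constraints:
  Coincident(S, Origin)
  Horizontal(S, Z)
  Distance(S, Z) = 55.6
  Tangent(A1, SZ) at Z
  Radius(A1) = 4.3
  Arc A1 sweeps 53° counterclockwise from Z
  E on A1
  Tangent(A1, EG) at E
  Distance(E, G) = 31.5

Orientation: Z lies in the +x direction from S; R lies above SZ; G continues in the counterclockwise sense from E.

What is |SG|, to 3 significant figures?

82.5

On A1, Z sits at bearing -90° from R; a 53° counterclockwise sweep puts E at bearing -37°, so E = R + 4.3·(cos -37°, sin -37°) = (59.0, 1.71). A1 meets EG tangentially, so RE is at right angles to EG, so EG runs along (−sin -37°, cos -37°); with |EG| = 31.5, G = (78.0, 26.9). Then |SG| = |G − S| = 82.5.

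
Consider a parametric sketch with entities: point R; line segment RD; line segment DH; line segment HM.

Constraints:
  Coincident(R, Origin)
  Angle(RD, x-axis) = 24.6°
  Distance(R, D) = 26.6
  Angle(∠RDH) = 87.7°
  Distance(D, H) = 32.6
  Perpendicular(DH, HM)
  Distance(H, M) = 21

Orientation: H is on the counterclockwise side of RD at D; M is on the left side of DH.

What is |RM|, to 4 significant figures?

32.02

R is at the origin; RD runs at 24.6° with length 26.6, so D = 26.6·(cos 24.6°, sin 24.6°) = (24.19, 11.07). ∠RDH = 87.7°, so DH runs at 24.6° + (180° − 87.7°) = 116.9° from the x-axis; with |DH| = 32.6, H = D + 32.6·(cos 116.9°, sin 116.9°) = (9.436, 40.15). The perpendicularity gives HM at right angles to DH; with |HM| = 21.0 on the left of DH, M = H + 21.0·(-0.8918, -0.4524) = (-9.291, 30.64). Then |RM| = |M − R| = 32.02.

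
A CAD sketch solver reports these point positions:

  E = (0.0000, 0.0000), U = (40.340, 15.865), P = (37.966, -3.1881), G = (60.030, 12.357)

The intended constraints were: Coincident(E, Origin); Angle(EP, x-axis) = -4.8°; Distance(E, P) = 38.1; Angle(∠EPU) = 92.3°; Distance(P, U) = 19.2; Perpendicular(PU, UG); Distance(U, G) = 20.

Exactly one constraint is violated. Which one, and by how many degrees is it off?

Perpendicular(PU, UG) — off by 3.00°.

E = (0.00, 0.00) ✓; EP at -4.800° ✓; |EP| = 38.10 ✓; ∠EPU = 92.30° ✓; |PU| = 19.20 ✓; ∠(PU, UG) = 93.00° ✗; |UG| = 20.00 ✓.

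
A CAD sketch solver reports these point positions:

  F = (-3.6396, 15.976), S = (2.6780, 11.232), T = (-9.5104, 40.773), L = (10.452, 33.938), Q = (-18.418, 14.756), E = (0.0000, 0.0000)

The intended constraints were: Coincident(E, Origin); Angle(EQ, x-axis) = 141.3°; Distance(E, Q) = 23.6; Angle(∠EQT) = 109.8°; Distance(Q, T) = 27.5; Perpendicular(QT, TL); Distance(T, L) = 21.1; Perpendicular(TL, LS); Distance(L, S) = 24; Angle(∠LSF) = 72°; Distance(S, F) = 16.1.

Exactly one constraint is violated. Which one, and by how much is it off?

Distance(S, F) = 16.1 — off by 8.20.

E = (0.00, 0.00) ✓; EQ at 141.3° ✓; |EQ| = 23.60 ✓; ∠EQT = 109.8° ✓; |QT| = 27.50 ✓; ∠(QT, TL) = 90.00° ✓; |TL| = 21.10 ✓; ∠(TL, LS) = 90.00° ✓; |LS| = 24.00 ✓; ∠LSF = 72.00° ✓; |SF| = 7.900 ✗.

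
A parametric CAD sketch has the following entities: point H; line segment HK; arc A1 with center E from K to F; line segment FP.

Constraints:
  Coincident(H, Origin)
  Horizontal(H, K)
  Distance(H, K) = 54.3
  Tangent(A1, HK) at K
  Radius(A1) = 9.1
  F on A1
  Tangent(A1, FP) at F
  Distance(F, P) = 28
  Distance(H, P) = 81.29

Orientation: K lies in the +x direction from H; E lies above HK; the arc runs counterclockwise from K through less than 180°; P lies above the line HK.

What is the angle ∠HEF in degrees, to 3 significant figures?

141°

Checks: |EF| = 9.100 ✓; ∠(EF, FP) = 90.00° ✓; |FP| = 28.00 ✓; |HP| = 81.29 ✓.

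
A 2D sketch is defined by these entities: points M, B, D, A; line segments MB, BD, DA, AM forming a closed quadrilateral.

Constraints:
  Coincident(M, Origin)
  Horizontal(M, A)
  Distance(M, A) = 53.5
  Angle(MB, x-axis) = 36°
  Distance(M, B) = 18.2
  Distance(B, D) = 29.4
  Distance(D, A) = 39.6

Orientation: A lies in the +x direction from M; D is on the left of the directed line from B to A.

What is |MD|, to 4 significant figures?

47.17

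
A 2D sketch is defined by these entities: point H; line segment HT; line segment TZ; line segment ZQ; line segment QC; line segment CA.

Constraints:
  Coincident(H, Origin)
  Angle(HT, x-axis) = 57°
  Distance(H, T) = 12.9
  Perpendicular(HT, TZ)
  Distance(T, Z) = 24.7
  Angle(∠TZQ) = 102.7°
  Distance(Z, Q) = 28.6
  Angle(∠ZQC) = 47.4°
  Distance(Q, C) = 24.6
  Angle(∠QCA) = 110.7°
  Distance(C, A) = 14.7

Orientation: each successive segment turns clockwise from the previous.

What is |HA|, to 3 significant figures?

16.8

∠ZQC = 47.4° gives QC at 117° from the x-axis; with |QC| = 24.6, C = (6.61, -7.56). ∠QCA = 110.7° gives CA at 47.8° from the x-axis; with |CA| = 14.7, A = (16.5, 3.33). Then |HA| = |A − H| = 16.8.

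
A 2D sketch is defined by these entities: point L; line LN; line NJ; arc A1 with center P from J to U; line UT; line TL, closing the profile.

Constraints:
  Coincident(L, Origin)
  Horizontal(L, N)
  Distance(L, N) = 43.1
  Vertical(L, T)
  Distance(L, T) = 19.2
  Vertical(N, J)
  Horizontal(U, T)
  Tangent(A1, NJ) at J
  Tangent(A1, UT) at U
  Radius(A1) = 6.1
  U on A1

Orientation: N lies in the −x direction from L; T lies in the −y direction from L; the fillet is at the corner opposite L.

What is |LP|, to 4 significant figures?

39.25

L and T share the same x with |LT| = 19.2 and T on the −y side, so T = (0.000, -19.20). The virtual corner opposite L is at (-43.10, -19.20). A1 meets NJ tangentially, so PJ is at right angles to NJ and the tangent condition forces PU to be normal to UT, with radius 6.1, so the center P sits 6.1 in from both sides at P = (-37.00, -13.10). Then |LP| = |P − L| = 39.25.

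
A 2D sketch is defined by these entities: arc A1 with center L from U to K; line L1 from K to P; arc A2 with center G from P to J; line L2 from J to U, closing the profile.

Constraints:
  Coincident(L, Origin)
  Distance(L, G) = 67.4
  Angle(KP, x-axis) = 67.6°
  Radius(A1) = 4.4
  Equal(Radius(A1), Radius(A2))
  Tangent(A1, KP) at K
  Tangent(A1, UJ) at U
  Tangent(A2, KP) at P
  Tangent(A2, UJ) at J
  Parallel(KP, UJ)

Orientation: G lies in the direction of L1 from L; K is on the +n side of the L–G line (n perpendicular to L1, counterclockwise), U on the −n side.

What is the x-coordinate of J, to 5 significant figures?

29.752

The slot axis is L1's direction at 67.6°, so u = (cos 67.6°, sin 67.6°) = (0.38107, 0.92455) and n = (−sin 67.6°, cos 67.6°) = (-0.92455, 0.38107). L is at the origin and G lies 67.4 along u from L, so G = 67.4·u = (25.684, 62.314). Tangency of A1 to both parallel lines with radius 4.4 puts K and U at L ± 4.4·n: K = (-4.0680, 1.6767), U = (4.0680, -1.6767). Equal radii place P and J the same way about G: P = G + 4.4·n = (21.616, 63.991), J = G − 4.4·n = (29.752, 60.638). So J.x = 29.752.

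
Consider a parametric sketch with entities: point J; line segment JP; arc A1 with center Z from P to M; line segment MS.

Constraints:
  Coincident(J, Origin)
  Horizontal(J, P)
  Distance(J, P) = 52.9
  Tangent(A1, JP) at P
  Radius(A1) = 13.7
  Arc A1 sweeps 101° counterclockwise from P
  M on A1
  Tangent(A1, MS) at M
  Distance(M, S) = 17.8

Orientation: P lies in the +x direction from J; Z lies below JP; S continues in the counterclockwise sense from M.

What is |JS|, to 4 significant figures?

54.57

On A1, P sits at bearing 90° from Z; a 101° counterclockwise sweep puts M at bearing 191°, so M = Z + 13.7·(cos 191°, sin 191°) = (39.45, -16.31). A1 meets MS tangentially, so ZM is at right angles to MS, so MS runs along (−sin 191°, cos 191°); with |MS| = 17.8, S = (42.85, -33.79). Then |JS| = |S − J| = 54.57.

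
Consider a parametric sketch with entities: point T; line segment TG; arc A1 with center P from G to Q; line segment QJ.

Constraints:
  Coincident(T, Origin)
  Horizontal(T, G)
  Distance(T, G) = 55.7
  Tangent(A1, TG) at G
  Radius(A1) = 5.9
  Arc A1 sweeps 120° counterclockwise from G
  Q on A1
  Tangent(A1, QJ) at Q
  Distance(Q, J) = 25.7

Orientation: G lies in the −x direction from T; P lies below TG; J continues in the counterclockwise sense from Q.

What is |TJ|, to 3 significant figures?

57.2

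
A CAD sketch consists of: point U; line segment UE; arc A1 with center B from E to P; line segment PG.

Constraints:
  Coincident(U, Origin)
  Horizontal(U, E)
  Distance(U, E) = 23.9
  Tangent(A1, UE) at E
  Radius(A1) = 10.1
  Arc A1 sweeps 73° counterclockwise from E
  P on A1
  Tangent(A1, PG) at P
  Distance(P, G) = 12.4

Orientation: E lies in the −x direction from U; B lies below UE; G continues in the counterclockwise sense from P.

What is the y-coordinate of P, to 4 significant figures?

-7.147

U is at the origin; UE is horizontal with |UE| = 23.9 and E on the −x side, so E = (-23.90, 0.000). Since A1 is tangent to UE there, BE ⟂ UE, so B = E + (0, -10.1) = (-23.90, -10.10). On A1, E sits at bearing 90° from B; a 73° counterclockwise sweep puts P at bearing 163°, so P = B + 10.1·(cos 163°, sin 163°) = (-33.56, -7.147). So P.y = -7.147.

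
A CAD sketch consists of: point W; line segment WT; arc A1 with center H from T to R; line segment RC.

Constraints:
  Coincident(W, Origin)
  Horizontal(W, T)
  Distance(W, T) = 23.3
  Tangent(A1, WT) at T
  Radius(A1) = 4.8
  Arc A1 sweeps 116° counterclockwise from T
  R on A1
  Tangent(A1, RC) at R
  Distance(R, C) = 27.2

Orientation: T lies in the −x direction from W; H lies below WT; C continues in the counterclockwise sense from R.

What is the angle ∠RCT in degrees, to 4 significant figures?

12.36°

On A1, T sits at bearing 90° from H; a 116° counterclockwise sweep puts R at bearing 206°, so R = H + 4.8·(cos 206°, sin 206°) = (-27.61, -6.904). The tangent condition forces HR to be normal to RC, so RC runs along (−sin 206°, cos 206°); with |RC| = 27.2, C = (-15.69, -31.35). Then cos ∠RCT = CR·CT / (|CR||CT|), giving 12.36°.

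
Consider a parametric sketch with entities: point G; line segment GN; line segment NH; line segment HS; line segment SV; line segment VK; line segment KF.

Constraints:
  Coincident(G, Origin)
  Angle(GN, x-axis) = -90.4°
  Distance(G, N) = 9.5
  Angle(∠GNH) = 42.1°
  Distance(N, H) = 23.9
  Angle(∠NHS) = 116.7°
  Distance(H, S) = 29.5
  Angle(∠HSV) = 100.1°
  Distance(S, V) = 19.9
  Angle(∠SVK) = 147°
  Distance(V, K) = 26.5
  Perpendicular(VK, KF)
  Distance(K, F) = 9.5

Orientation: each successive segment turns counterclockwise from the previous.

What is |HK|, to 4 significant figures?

49.50

G is at the origin; GN runs at -90.4° with length 9.5, so N = (-0.06632, -9.500). ∠GNH = 42.1° gives NH at 47.50° from the x-axis; with |NH| = 23.9, H = (16.08, 8.121). ∠NHS = 116.7° gives HS at 110.8° from the x-axis; with |HS| = 29.5, S = (5.605, 35.70). ∠HSV = 100.1° gives SV at -169.3° from the x-axis; with |SV| = 19.9, V = (-13.95, 32.00). ∠SVK = 147.0° gives VK at -136.3° from the x-axis; with |VK| = 26.5, K = (-33.11, 13.70). Then |HK| = |K − H| = 49.50.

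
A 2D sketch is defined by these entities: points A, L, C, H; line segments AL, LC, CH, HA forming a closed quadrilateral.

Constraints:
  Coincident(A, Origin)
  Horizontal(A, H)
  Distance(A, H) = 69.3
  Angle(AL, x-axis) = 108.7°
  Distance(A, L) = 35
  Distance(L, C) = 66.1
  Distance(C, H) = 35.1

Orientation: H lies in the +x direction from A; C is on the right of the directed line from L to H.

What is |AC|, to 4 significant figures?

38.62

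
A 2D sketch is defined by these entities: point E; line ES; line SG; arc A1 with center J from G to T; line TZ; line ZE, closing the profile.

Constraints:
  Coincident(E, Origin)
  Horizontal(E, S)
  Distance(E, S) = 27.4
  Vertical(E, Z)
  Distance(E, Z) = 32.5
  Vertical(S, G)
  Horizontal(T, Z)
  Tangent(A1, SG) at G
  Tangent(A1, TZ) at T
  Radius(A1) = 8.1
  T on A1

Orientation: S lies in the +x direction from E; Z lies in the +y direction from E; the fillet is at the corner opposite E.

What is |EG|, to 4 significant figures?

36.69

E is at the origin; E and S share the same y with |ES| = 27.4 and S on the +x side, so S = (27.40, 0.000). EZ is vertical with |EZ| = 32.5 and Z on the +y side, so Z = (0.000, 32.50). The virtual corner opposite E is at (27.40, 32.50). Since A1 is tangent to SG there, JG ⟂ SG and the tangent condition forces JT to be normal to TZ, with radius 8.1, so the center J sits 8.1 in from both sides at J = (19.30, 24.40). That places the tangent points at G = (27.40, 24.40) on SG and T = (19.30, 32.50) on TZ. Then |EG| = |G − E| = 36.69.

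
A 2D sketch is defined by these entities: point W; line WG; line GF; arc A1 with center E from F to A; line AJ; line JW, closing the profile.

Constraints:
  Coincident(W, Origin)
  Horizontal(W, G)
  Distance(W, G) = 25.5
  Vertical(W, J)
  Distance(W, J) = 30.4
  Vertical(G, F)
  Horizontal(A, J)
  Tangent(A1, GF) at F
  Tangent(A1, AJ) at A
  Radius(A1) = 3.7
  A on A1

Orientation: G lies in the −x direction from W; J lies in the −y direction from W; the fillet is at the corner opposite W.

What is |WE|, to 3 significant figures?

34.5

W and J share the same x with |WJ| = 30.4 and J on the −y side, so J = (0.00, -30.4). The virtual corner opposite W is at (-25.5, -30.4). The tangent condition forces EF to be normal to GF and A1 meets AJ tangentially, so EA is at right angles to AJ, with radius 3.7, so the center E sits 3.7 in from both sides at E = (-21.8, -26.7). Then |WE| = |E − W| = 34.5.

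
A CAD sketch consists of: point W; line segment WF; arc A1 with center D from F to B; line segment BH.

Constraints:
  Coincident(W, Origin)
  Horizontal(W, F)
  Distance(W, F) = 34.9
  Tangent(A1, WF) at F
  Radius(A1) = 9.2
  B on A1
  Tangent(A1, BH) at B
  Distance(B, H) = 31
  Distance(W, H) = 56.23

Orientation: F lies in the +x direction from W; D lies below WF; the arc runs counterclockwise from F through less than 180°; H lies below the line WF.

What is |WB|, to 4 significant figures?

29.26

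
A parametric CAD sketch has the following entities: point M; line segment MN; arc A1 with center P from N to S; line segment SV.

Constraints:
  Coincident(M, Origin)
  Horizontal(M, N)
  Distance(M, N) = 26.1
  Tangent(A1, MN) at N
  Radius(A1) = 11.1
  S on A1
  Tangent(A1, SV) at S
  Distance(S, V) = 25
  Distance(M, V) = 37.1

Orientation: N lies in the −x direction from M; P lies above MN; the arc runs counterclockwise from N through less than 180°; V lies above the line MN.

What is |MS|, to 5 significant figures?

18.079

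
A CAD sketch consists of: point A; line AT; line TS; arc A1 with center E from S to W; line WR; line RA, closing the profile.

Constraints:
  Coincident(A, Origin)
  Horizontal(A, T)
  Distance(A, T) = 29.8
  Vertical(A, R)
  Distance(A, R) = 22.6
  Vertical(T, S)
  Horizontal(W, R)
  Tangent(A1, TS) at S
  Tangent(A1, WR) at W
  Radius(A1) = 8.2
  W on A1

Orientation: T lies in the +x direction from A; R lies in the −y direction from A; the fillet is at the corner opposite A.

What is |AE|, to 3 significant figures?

26.0

A is at the origin; A and T share the same y with |AT| = 29.8 and T on the +x side, so T = (29.8, 0.00). A and R share the same x with |AR| = 22.6 and R on the −y side, so R = (0.00, -22.6). The virtual corner opposite A is at (29.8, -22.6). A1 meets TS tangentially, so ES is at right angles to TS and the tangent condition forces EW to be normal to WR, with radius 8.2, so the center E sits 8.2 in from both sides at E = (21.6, -14.4). Then |AE| = |E − A| = 26.0.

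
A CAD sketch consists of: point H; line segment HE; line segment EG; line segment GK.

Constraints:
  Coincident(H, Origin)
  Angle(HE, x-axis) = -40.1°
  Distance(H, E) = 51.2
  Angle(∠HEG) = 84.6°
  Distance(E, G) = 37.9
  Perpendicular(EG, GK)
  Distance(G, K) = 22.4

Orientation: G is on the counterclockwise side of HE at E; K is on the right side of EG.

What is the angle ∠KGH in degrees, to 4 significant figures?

147.0°

H is at the origin; HE runs at -40.1° with length 51.2, so E = 51.2·(cos -40.1°, sin -40.1°) = (39.16, -32.98). ∠HEG = 84.6°, so EG runs at -40.1° + (180° − 84.6°) = 55.30° from the x-axis; with |EG| = 37.9, G = E + 37.9·(cos 55.30°, sin 55.30°) = (60.74, -1.820). EG ⟂ GK; with |GK| = 22.4 on the right of EG, K = G + 22.4·(0.8221, -0.5693) = (79.16, -14.57). Then cos ∠KGH = GK·GH / (|GK||GH|), giving 147.0°.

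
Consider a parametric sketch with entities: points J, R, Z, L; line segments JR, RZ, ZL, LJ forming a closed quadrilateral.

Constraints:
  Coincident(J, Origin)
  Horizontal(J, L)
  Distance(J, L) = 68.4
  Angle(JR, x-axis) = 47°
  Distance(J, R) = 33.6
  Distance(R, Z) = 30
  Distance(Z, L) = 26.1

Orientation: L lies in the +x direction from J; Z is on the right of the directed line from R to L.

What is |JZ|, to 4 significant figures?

42.39

Checks: |RZ| = 30.00 ✓; |ZL| = 26.10 ✓.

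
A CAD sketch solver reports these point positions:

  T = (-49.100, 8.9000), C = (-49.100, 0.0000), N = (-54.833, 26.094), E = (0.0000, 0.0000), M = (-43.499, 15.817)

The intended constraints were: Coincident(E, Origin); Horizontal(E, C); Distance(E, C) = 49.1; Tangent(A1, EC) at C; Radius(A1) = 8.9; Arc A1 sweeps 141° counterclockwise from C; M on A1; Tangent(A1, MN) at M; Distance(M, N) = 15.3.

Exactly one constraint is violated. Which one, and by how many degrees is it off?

Tangent(A1, MN) at M — off by 3.20°.

E = (0.00, 0.00) ✓; E.y = 0.00, C.y = 0.00 ✓; |EC| = 49.10 ✓; ∠(TC, CE) = 90.00° ✓; |TC| = 8.900 ✓; bearing(T→M) − bearing(T→C) = 141.0° ✓; |TM| = 8.900 ✓; ∠(TM, MN) = 93.20° ✗; |MN| = 15.30 ✓.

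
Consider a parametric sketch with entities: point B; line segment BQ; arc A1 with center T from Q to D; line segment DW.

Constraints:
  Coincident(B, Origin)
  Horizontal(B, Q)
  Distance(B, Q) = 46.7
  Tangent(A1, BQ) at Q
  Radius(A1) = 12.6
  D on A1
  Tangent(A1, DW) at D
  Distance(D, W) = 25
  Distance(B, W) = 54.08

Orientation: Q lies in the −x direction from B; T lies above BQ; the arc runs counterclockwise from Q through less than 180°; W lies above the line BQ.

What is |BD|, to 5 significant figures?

37.049

Checks: |BQ| = 46.70 ✓; |TD| = 12.60 ✓; ∠(TD, DW) = 90.00° ✓; |DW| = 25.00 ✓; |BW| = 54.08 ✓.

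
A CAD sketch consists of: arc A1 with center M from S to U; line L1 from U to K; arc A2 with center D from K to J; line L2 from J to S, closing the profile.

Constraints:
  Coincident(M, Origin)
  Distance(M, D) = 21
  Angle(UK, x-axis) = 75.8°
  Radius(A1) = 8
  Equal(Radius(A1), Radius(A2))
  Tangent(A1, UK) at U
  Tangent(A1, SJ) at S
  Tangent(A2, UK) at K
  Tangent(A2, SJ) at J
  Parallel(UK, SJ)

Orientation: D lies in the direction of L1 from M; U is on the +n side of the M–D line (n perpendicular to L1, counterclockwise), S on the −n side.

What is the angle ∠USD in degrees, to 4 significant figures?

69.15°

The slot axis is L1's direction at 75.8°, so u = (cos 75.8°, sin 75.8°) = (0.2453, 0.9694) and n = (−sin 75.8°, cos 75.8°) = (-0.9694, 0.2453). M is at the origin and D lies 21.0 along u from M, so D = 21.0·u = (5.151, 20.36). Tangency of A1 to both parallel lines with radius 8.0 puts U and S at M ± 8.0·n: U = (-7.756, 1.962), S = (7.756, -1.962). Then cos ∠USD = SU·SD / (|SU||SD|), giving 69.15°.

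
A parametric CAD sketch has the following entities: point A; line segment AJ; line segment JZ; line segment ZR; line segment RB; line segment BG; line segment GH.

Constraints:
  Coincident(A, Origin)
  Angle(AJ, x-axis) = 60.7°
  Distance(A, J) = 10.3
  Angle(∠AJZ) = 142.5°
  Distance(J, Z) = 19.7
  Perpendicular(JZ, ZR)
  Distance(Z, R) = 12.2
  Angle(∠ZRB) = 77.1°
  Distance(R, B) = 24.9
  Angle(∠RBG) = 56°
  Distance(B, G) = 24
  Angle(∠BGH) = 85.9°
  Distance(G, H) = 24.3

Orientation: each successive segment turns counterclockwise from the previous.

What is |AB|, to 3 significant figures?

3.62

A is at the origin; AJ runs at 60.7° with length 10.3, so J = (5.04, 8.98). ∠AJZ = 142.5° gives JZ at 98.2° from the x-axis; with |JZ| = 19.7, Z = (2.23, 28.5). JZ ⟂ ZR, so ZR runs at -172°; with |ZR| = 12.2, R = (-9.84, 26.7). ∠ZRB = 77.1° gives RB at -68.9° from the x-axis; with |RB| = 24.9, B = (-0.881, 3.51). Then |AB| = |B − A| = 3.62.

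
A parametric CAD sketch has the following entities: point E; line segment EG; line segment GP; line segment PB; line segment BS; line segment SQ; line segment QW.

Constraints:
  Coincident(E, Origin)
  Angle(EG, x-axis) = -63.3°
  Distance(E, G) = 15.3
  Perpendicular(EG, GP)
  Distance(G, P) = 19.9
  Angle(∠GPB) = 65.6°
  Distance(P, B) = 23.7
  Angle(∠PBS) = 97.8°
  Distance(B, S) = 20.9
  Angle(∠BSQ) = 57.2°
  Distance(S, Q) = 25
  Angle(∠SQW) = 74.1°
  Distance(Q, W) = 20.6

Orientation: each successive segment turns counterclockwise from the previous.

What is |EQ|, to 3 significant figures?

18.4

E is at the origin; EG runs at -63.3° with length 15.3, so G = (6.87, -13.7). EG is perpendicular to GP, so GP runs at 26.7°; with |GP| = 19.9, P = (24.7, -4.73). ∠GPB = 65.6° gives PB at 141° from the x-axis; with |PB| = 23.7, B = (6.21, 10.2). ∠PBS = 97.8° gives BS at -137° from the x-axis; with |BS| = 20.9, S = (-9.00, -4.18). ∠BSQ = 57.2° gives SQ at -13.9° from the x-axis; with |SQ| = 25.0, Q = (15.3, -10.2). Then |EQ| = |Q − E| = 18.4.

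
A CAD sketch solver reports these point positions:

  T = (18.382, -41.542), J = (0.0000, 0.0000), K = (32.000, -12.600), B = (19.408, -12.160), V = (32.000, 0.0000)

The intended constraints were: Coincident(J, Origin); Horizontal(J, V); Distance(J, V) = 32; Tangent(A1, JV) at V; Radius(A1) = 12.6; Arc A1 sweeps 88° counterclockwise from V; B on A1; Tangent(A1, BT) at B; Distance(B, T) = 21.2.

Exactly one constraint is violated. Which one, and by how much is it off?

Distance(B, T) = 21.2 — off by 8.20.

J = (0.00, 0.00) ✓; J.y = 0.00, V.y = 0.00 ✓; |JV| = 32.00 ✓; ∠(KV, VJ) = 90.00° ✓; |KV| = 12.60 ✓; bearing(K→B) − bearing(K→V) = 88.00° ✓; |KB| = 12.60 ✓; ∠(KB, BT) = 90.00° ✓; |BT| = 29.40 ✗.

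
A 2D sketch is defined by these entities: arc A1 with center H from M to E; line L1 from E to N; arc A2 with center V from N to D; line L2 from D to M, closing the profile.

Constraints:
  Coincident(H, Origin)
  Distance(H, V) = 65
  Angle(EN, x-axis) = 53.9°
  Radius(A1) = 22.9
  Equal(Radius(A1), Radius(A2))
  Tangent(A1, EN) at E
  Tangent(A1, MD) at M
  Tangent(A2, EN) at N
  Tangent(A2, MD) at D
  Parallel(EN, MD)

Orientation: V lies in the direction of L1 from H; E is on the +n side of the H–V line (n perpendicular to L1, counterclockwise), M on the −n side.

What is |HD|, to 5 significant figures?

68.916

The slot axis is L1's direction at 53.9°, so u = (cos 53.9°, sin 53.9°) = (0.58920, 0.80799) and n = (−sin 53.9°, cos 53.9°) = (-0.80799, 0.58920). H is at the origin and V lies 65.0 along u from H, so V = 65.0·u = (38.298, 52.519). Tangency of A1 to both parallel lines with radius 22.9 puts E and M at H ± 22.9·n: E = (-18.503, 13.493), M = (18.503, -13.493). Equal radii place N and D the same way about V: N = V + 22.9·n = (19.795, 66.012), D = V − 22.9·n = (56.801, 39.027). Then |HD| = |D − H| = 68.916.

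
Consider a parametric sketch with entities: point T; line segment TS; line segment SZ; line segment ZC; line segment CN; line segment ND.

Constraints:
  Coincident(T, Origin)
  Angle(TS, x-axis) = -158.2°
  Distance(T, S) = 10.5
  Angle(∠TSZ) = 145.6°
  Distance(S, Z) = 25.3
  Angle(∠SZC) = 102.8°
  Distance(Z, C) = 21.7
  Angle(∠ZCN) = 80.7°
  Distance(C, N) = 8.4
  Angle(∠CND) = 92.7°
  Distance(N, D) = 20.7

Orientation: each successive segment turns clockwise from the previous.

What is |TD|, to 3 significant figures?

28.6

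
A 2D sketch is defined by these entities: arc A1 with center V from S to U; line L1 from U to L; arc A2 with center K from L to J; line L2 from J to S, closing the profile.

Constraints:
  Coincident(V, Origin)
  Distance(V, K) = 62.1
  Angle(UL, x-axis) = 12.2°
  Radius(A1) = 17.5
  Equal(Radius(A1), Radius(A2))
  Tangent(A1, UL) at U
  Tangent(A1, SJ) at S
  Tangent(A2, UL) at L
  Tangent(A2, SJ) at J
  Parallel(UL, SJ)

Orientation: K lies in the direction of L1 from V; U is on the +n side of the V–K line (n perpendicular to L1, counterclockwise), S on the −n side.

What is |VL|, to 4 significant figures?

64.52

The slot axis is L1's direction at 12.2°, so u = (cos 12.2°, sin 12.2°) = (0.9774, 0.2113) and n = (−sin 12.2°, cos 12.2°) = (-0.2113, 0.9774). V is at the origin and K lies 62.1 along u from V, so K = 62.1·u = (60.70, 13.12). Tangency of A1 to both parallel lines with radius 17.5 puts U and S at V ± 17.5·n: U = (-3.698, 17.10), S = (3.698, -17.10). Equal radii place L and J the same way about K: L = K + 17.5·n = (57.00, 30.23), J = K − 17.5·n = (64.40, -3.982). Then |VL| = |L − V| = 64.52.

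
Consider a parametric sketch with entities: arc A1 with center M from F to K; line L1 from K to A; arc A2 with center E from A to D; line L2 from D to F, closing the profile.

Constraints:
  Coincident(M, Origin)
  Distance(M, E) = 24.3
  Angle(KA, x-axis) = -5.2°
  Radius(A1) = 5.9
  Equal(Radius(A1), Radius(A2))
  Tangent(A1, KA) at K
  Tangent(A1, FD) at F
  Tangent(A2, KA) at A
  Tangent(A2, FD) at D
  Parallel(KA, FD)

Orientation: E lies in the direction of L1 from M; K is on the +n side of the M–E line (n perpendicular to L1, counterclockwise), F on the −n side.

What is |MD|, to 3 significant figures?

25.0

The slot axis is L1's direction at -5.2°, so u = (cos -5.2°, sin -5.2°) = (0.996, -0.0906) and n = (−sin -5.2°, cos -5.2°) = (0.0906, 0.996). M is at the origin and E lies 24.3 along u from M, so E = 24.3·u = (24.2, -2.20). Tangency of A1 to both parallel lines with radius 5.9 puts K and F at M ± 5.9·n: K = (0.535, 5.88), F = (-0.535, -5.88). Equal radii place A and D the same way about E: A = E + 5.9·n = (24.7, 3.67), D = E − 5.9·n = (23.7, -8.08). Then |MD| = |D − M| = 25.0.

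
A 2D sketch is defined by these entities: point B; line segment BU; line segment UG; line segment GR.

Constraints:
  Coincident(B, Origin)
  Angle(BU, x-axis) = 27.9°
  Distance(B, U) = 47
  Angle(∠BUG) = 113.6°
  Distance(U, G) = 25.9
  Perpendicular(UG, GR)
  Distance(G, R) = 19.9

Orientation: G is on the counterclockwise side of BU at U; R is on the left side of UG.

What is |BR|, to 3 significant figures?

50.4

∠BUG = 113.6°, so UG runs at 27.9° + (180° − 113.6°) = 94.3° from the x-axis; with |UG| = 25.9, G = U + 25.9·(cos 94.3°, sin 94.3°) = (39.6, 47.8). UG ⟂ GR; with |GR| = 19.9 on the left of UG, R = G + 19.9·(-0.997, -0.0750) = (19.8, 46.3). Then |BR| = |R − B| = 50.4.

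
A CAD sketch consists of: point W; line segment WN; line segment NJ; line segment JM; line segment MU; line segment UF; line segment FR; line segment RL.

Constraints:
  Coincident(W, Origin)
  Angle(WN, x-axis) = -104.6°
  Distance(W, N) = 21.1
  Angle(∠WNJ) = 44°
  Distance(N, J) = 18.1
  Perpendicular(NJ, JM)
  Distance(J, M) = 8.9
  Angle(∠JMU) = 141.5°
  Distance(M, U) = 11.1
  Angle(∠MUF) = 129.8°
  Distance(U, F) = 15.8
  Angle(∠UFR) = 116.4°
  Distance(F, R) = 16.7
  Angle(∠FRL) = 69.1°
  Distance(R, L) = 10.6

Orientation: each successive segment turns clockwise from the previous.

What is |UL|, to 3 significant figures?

20.4

W is at the origin; WN runs at -104.6° with length 21.1, so N = (-5.32, -20.4). ∠WNJ = 44.0° gives NJ at 119° from the x-axis; with |NJ| = 18.1, J = (-14.2, -4.65). NJ ⟂ JM, so JM runs at 29.4°; with |JM| = 8.9, M = (-6.45, -0.281). ∠JMU = 141.5° gives MU at -9.10° from the x-axis; with |MU| = 11.1, U = (4.51, -2.04). ∠MUF = 129.8° gives UF at -59.3° from the x-axis; with |UF| = 15.8, F = (12.6, -15.6). ∠UFR = 116.4° gives FR at -123° from the x-axis; with |FR| = 16.7, R = (3.51, -29.6). ∠FRL = 69.1° gives RL at 126° from the x-axis; with |RL| = 10.6, L = (-2.75, -21.1). Then |UL| = |L − U| = 20.4.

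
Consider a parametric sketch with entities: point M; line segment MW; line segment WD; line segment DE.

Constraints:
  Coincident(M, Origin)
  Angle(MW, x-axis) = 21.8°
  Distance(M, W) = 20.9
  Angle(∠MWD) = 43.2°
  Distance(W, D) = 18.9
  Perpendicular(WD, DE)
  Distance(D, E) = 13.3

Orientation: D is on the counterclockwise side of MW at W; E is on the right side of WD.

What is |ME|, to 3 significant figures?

27.8

∠MWD = 43.2°, so WD runs at 21.8° + (180° − 43.2°) = 159° from the x-axis; with |WD| = 18.9, D = W + 18.9·(cos 159°, sin 159°) = (1.81, 14.7). WD ⟂ DE; with |DE| = 13.3 on the right of WD, E = D + 13.3·(0.365, 0.931) = (6.66, 27.0). Then |ME| = |E − M| = 27.8.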